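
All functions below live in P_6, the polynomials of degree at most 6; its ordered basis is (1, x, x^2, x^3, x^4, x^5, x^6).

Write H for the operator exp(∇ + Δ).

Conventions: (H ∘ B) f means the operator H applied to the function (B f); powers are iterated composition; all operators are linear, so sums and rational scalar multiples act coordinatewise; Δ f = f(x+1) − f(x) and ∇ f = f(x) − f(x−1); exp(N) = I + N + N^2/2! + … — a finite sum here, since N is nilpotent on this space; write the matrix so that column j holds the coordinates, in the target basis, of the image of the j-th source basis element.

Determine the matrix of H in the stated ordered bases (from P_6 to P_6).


the matrix is [[1, 2, 4, 10, 32, 114, 448]; [0, 1, 4, 12, 40, 160, 684]; [0, 0, 1, 6, 24, 100, 480]; [0, 0, 0, 1, 8, 40, 200]; [0, 0, 0, 0, 1, 10, 60]; [0, 0, 0, 0, 0, 1, 12]; [0, 0, 0, 0, 0, 0, 1]] (rows listed top to bottom)

image of 1: 1
image of x: x + 2
image of x^2: x^2 + 4x + 4
image of x^3: x^3 + 6x^2 + 12x + 10
image of x^4: x^4 + 8x^3 + 24x^2 + 40x + 32
image of x^5: x^5 + 10x^4 + 40x^3 + 100x^2 + 160x + 114
image of x^6: x^6 + 12x^5 + 60x^4 + 200x^3 + 480x^2 + 684x + 448
each image's coordinates form column j of the matrix


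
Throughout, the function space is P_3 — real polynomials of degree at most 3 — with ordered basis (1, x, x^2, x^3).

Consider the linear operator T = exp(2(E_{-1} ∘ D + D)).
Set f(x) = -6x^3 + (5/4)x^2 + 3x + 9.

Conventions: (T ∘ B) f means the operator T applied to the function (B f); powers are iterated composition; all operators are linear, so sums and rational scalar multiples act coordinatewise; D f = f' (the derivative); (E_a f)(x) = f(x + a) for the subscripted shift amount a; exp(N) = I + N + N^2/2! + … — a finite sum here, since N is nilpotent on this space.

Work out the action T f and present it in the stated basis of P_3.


the result is g(x) = -6x^3 - (283/4)x^2 - 203x - 96

order-1 term: -72x^2 + 82x - 29
order-2 term: -288x + 308
order-3 term: -384
the series for exp(2(E_{-1} ∘ D + D)) f terminates at order 3
exp(2(E_{-1} ∘ D + D)) f = -6x^3 - (283/4)x^2 - 203x - 96


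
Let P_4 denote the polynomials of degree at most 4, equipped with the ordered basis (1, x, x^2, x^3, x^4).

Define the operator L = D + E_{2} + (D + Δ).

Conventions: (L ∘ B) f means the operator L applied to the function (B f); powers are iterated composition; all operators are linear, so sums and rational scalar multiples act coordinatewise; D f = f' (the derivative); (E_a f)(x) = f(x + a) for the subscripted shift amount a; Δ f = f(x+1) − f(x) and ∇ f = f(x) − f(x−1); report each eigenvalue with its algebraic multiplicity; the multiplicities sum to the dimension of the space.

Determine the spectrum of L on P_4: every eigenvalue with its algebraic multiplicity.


image of 1: 1
image of x: x + 5
image of x^2: x^2 + 10x + 5
image of x^3: x^3 + 15x^2 + 15x + 9
image of x^4: x^4 + 20x^3 + 30x^2 + 36x + 17
the matrix is upper triangular; its diagonal is (1, 1, 1, 1, 1)
for a triangular matrix the eigenvalues are the diagonal entries, with algebraic multiplicity their repetition count

λ = 1 (multiplicity 5)


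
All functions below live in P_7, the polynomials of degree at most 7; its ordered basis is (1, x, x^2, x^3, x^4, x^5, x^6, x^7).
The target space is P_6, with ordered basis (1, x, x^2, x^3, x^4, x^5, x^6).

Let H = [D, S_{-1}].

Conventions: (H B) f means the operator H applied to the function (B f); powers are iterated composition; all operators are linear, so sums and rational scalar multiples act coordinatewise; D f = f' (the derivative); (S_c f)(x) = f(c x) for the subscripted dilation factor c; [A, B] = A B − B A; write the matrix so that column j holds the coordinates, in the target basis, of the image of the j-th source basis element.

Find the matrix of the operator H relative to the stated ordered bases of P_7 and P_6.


image of 1: 0
image of x: -2
image of x^2: 4x
image of x^3: -6x^2
image of x^4: 8x^3
image of x^5: -10x^4
image of x^6: 12x^5
image of x^7: -14x^6
each image's coordinates form column j of the matrix

the matrix is [[0, -2, 0, 0, 0, 0, 0, 0]; [0, 0, 4, 0, 0, 0, 0, 0]; [0, 0, 0, -6, 0, 0, 0, 0]; [0, 0, 0, 0, 8, 0, 0, 0]; [0, 0, 0, 0, 0, -10, 0, 0]; [0, 0, 0, 0, 0, 0, 12, 0]; [0, 0, 0, 0, 0, 0, 0, -14]] (rows listed top to bottom)


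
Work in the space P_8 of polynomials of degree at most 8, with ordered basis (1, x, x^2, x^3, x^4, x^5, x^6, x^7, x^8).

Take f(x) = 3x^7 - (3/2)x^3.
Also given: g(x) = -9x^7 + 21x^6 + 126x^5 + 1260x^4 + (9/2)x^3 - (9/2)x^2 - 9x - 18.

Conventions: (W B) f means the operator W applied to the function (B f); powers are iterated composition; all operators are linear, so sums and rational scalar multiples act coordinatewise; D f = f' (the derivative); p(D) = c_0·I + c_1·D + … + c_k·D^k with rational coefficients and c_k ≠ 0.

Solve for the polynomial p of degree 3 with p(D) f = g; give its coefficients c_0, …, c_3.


c_0 = -3, c_1 = 1, c_2 = 1, c_3 = 2

D^0 f = 3x^7 - (3/2)x^3
D^1 f = 21x^6 - (9/2)x^2
D^2 f = 126x^5 - 9x
D^3 f = 630x^4 - 9
matching coefficients of g against c_0 f + c_1 Df + … from the top degree down determines the c_i
solution: c_0 = -3, c_1 = 1, c_2 = 1, c_3 = 2


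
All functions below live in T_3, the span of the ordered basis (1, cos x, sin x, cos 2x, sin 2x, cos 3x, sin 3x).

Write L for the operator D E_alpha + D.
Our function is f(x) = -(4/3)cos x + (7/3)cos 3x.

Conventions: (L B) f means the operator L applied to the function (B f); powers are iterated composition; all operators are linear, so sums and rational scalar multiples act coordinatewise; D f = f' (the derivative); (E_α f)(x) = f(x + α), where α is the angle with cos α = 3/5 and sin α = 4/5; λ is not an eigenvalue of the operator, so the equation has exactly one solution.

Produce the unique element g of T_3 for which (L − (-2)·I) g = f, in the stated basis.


write g with unknown coordinates in the stated basis and equate coefficients in (L − (-2)·I) g = f
solving from the highest basis element down gives g = -(2/5)cos x - (8/15)sin x + (413/174)cos 3x + (14/29)sin 3x
check: L g = -(8/15)cos x + (16/15)sin x - (70/29)cos 3x - (28/29)sin 3x
so L g − (-2)·g = -(4/3)cos x + (7/3)cos 3x = f ✓

the result is g(x) = -(2/5)cos x - (8/15)sin x + (413/174)cos 3x + (14/29)sin 3x


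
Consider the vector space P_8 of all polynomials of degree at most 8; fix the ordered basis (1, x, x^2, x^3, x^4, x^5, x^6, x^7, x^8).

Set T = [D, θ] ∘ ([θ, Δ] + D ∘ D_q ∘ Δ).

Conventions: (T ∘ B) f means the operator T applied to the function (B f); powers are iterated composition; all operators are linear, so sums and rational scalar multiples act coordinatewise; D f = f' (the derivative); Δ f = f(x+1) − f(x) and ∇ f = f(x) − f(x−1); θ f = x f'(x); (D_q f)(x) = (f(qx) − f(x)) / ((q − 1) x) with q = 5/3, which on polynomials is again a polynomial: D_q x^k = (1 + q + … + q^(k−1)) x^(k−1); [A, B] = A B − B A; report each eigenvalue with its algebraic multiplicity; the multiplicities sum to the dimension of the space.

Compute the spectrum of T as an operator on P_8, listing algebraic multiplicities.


λ = 0 (multiplicity 9)

image of 1: 0
image of x: 0
image of x^2: -2
image of x^3: -6x - 6
image of x^4: -12x^2 - 24x + 284/9
image of x^5: -20x^3 - 60x^2 + (2180/9)x + 800/9
image of x^6: -30x^4 - 120x^3 + (9908/9)x^2 + (2360/3)x + 1690/9
image of x^7: -42x^5 - 210x^4 + (940660/243)x^3 + (36568/9)x^2 + (17150/9)x + 3052/9
image of x^8: -56x^6 - 336x^5 + (2833400/243)x^4 + (3898720/243)x^3 + (300104/27)x^2 + (35056/9)x + 4984/9
the matrix is upper triangular; its diagonal is (0, 0, 0, 0, 0, 0, 0, 0, 0)
for a triangular matrix the eigenvalues are the diagonal entries, with algebraic multiplicity their repetition count


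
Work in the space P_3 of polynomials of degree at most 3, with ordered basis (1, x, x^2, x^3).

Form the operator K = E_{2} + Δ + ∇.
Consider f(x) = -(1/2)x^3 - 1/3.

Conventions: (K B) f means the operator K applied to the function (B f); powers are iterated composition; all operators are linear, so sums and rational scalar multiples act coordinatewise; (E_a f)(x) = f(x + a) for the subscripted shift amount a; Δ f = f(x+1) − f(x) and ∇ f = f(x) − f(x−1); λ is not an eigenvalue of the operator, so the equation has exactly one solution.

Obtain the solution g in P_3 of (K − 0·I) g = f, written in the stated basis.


write g with unknown coordinates in the stated basis and equate coefficients in (K − 0·I) g = f
solving from the highest basis element down gives g = -(1/2)x^3 + 6x^2 - 42x + 446/3
check: K g = -(1/2)x^3 - 1/3
so K g − 0·g = -(1/2)x^3 - 1/3 = f ✓

the image equals g(x) = -(1/2)x^3 + 6x^2 - 42x + 446/3


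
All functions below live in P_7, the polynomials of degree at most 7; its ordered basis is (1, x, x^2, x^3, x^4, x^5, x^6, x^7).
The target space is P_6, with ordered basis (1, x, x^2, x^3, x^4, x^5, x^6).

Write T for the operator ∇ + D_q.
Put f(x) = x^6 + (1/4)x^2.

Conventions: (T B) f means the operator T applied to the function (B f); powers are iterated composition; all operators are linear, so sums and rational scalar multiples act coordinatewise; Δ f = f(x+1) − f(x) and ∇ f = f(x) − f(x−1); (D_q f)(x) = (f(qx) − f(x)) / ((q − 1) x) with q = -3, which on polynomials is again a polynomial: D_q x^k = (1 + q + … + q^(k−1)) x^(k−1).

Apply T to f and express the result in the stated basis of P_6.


the image equals g(x) = -176x^5 - 15x^4 + 20x^3 - 15x^2 + 6x - 5/4

∇ f = 6x^5 - 15x^4 + 20x^3 - 15x^2 + (13/2)x - 5/4
D_q f = -182x^5 - (1/2)x
(∇ + D_q) f = -176x^5 - 15x^4 + 20x^3 - 15x^2 + 6x - 5/4


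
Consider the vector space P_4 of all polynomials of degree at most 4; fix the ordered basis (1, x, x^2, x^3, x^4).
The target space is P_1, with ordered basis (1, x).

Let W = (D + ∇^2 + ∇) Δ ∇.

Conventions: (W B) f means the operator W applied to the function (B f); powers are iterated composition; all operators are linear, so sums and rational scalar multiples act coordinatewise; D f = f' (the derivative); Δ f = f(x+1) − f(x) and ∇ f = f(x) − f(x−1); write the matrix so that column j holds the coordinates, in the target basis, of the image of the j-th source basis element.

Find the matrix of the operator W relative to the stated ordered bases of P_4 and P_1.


the matrix is [[0, 0, 0, 12, 12]; [0, 0, 0, 0, 48]] (rows listed top to bottom)

image of 1: 0
image of x: 0
image of x^2: 0
image of x^3: 12
image of x^4: 48x + 12
each image's coordinates form column j of the matrix


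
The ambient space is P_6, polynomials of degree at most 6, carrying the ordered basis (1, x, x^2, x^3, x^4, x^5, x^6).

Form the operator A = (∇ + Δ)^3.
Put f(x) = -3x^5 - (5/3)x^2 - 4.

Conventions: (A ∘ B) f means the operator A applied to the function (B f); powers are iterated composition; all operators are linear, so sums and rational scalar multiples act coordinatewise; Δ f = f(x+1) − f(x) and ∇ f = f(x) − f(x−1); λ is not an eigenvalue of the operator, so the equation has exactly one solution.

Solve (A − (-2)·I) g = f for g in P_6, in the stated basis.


write g with unknown coordinates in the stated basis and equate coefficients in (A − (-2)·I) g = f
solving from the highest basis element down gives g = -(3/2)x^5 + (2155/6)x^2 + 358
check: A g = -720x^2 - 720
so A g − (-2)·g = -3x^5 - (5/3)x^2 - 4 = f ✓

the image equals g(x) = -(3/2)x^5 + (2155/6)x^2 + 358


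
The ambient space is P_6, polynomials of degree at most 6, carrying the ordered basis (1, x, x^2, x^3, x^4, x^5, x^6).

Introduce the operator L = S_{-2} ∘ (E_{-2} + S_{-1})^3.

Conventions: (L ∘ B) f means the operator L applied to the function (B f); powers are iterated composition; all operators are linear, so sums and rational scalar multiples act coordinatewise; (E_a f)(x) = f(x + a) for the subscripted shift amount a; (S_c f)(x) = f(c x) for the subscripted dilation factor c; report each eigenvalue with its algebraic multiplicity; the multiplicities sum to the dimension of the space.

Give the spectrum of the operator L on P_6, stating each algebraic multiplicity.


image of 1: 8
image of x: -8
image of x^2: 32x^2 + 32x + 80
image of x^3: -96x^2 - 96x - 224
image of x^4: 128x^4 + 256x^3 + 1920x^2 + 1792x + 1856
image of x^5: -640x^4 - 1280x^3 - 8960x^2 - 8320x - 7808
image of x^6: 512x^6 + 1536x^5 + 19200x^4 + 35840x^3 + 111360x^2 + 93696x + 55040
the matrix is upper triangular; its diagonal is (8, 0, 32, 0, 128, 0, 512)
for a triangular matrix the eigenvalues are the diagonal entries, with algebraic multiplicity their repetition count

λ = 0 (multiplicity 3), λ = 8 (multiplicity 1), λ = 32 (multiplicity 1), λ = 128 (multiplicity 1), λ = 512 (multiplicity 1)


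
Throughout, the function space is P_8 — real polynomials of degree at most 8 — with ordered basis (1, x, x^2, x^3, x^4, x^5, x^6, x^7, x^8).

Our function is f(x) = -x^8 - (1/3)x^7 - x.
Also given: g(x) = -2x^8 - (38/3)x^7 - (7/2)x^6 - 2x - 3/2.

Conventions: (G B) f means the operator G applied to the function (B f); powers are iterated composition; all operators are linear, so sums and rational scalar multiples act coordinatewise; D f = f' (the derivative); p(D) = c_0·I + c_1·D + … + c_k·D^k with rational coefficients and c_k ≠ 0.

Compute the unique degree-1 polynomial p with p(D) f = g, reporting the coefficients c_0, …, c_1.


D^0 f = -x^8 - (1/3)x^7 - x
D^1 f = -8x^7 - (7/3)x^6 - 1
matching coefficients of g against c_0 f + c_1 Df + … from the top degree down determines the c_i
solution: c_0 = 2, c_1 = 3/2

c_0 = 2, c_1 = 3/2


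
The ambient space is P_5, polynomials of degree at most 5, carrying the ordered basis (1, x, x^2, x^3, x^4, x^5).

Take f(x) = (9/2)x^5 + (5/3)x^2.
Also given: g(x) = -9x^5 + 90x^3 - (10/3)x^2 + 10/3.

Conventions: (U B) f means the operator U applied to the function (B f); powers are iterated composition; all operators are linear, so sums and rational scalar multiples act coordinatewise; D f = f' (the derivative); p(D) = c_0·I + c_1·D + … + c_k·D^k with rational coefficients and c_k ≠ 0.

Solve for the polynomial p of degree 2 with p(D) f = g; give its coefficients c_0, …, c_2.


D^0 f = (9/2)x^5 + (5/3)x^2
D^1 f = (45/2)x^4 + (10/3)x
D^2 f = 90x^3 + 10/3
matching coefficients of g against c_0 f + c_1 Df + … from the top degree down determines the c_i
solution: c_0 = -2, c_1 = 0, c_2 = 1

c_0 = -2, c_1 = 0, c_2 = 1


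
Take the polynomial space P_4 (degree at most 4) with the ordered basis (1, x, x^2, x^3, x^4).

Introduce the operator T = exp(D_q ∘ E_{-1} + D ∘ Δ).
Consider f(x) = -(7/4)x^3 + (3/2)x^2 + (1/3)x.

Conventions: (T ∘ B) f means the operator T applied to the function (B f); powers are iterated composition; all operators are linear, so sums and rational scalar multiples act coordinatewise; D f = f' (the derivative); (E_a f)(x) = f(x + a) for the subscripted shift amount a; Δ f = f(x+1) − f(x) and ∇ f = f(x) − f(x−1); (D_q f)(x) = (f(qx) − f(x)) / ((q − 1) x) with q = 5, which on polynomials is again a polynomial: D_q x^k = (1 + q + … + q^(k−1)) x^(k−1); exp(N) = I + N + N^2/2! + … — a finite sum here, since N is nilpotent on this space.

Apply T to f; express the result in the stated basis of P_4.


the result is g(x) = -(7/4)x^3 - (211/4)x^2 - (1589/12)x - 593/12

order-1 term: -(217/4)x^2 + 30x - 61/6
order-2 term: -(651/4)x + 15
order-3 term: -217/4
the series for exp(D_q ∘ E_{-1} + D ∘ Δ) f terminates at order 3
exp(D_q ∘ E_{-1} + D ∘ Δ) f = -(7/4)x^3 - (211/4)x^2 - (1589/12)x - 593/12


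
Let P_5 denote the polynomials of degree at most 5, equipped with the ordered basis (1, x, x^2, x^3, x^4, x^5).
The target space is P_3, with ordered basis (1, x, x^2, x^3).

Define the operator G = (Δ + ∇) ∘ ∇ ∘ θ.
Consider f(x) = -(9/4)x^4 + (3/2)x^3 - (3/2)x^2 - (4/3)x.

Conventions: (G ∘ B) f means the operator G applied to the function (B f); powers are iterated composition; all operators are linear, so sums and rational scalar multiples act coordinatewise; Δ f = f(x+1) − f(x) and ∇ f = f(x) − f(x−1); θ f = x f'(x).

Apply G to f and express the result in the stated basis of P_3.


θ f = -9x^4 + (9/2)x^3 - 3x^2 - (4/3)x
∇ θ f = -36x^3 + (135/2)x^2 - (111/2)x + 91/6
Δ ∇ θ f = -108x^2 + 27x - 24
∇ ∇ θ f = -108x^2 + 243x - 159
(Δ + ∇) ∇ θ f = -216x^2 + 270x - 183

g(x) = -216x^2 + 270x - 183


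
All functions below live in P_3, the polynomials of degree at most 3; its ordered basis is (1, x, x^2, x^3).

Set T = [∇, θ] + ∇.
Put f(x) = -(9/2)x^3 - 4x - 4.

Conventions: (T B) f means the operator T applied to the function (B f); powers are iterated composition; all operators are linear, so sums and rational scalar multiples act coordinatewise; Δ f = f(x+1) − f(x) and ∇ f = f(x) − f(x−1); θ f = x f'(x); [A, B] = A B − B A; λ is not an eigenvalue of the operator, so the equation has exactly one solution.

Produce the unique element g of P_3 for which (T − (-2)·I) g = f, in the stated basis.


g(x) = -(9/4)x^3 + (27/4)x^2 - (205/8)x + 153/4

write g with unknown coordinates in the stated basis and equate coefficients in (T − (-2)·I) g = f
solving from the highest basis element down gives g = -(9/4)x^3 + (27/4)x^2 - (205/8)x + 153/4
check: T g = -(27/2)x^2 + (189/4)x - 161/2
so T g − (-2)·g = -(9/2)x^3 - 4x - 4 = f ✓


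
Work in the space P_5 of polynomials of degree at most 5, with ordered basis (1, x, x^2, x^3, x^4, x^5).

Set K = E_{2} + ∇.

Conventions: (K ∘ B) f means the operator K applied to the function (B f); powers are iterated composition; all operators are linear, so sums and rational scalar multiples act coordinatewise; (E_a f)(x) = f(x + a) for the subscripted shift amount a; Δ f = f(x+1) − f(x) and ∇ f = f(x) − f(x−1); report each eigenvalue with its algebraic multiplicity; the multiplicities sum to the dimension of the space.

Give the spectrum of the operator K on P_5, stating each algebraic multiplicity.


λ = 1 (multiplicity 6)

image of 1: 1
image of x: x + 3
image of x^2: x^2 + 6x + 3
image of x^3: x^3 + 9x^2 + 9x + 9
image of x^4: x^4 + 12x^3 + 18x^2 + 36x + 15
image of x^5: x^5 + 15x^4 + 30x^3 + 90x^2 + 75x + 33
the matrix is upper triangular; its diagonal is (1, 1, 1, 1, 1, 1)
for a triangular matrix the eigenvalues are the diagonal entries, with algebraic multiplicity their repetition count


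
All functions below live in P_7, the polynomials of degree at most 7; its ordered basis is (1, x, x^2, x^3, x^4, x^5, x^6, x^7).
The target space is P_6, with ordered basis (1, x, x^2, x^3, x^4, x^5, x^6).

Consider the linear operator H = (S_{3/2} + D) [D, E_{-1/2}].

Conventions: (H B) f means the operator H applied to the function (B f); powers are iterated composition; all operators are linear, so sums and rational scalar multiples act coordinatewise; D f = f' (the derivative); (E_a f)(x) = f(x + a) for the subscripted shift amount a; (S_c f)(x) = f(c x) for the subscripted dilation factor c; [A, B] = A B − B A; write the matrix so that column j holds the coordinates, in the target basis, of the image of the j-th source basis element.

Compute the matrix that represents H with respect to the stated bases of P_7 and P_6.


image of 1: 0
image of x: 0
image of x^2: 0
image of x^3: 0
image of x^4: 0
image of x^5: 0
image of x^6: 0
image of x^7: 0
each image's coordinates form column j of the matrix

the matrix is [[0, 0, 0, 0, 0, 0, 0, 0]; [0, 0, 0, 0, 0, 0, 0, 0]; [0, 0, 0, 0, 0, 0, 0, 0]; [0, 0, 0, 0, 0, 0, 0, 0]; [0, 0, 0, 0, 0, 0, 0, 0]; [0, 0, 0, 0, 0, 0, 0, 0]; [0, 0, 0, 0, 0, 0, 0, 0]] (rows listed top to bottom)


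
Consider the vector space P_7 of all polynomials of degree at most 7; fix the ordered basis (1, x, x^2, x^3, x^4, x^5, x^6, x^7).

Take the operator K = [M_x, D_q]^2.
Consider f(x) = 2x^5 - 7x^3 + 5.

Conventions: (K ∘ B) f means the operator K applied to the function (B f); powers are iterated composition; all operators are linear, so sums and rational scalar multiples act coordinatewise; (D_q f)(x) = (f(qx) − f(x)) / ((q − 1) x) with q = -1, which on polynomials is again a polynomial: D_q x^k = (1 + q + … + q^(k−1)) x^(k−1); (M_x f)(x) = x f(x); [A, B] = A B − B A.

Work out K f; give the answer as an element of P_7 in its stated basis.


the image equals g(x) = 2x^5 - 7x^3 + 5

D_q f = 2x^4 - 7x^2
M_x D_q f = 2x^5 - 7x^3
M_x f = 2x^6 - 7x^4 + 5x
D_q M_x f = 5
[M_x, D_q] f = 2x^5 - 7x^3 - 5
D_q [M_x, D_q] f = 2x^4 - 7x^2
M_x D_q [M_x, D_q] f = 2x^5 - 7x^3
M_x [M_x, D_q] f = 2x^6 - 7x^4 - 5x
D_q M_x [M_x, D_q] f = -5
[M_x, D_q] [M_x, D_q] f = 2x^5 - 7x^3 + 5


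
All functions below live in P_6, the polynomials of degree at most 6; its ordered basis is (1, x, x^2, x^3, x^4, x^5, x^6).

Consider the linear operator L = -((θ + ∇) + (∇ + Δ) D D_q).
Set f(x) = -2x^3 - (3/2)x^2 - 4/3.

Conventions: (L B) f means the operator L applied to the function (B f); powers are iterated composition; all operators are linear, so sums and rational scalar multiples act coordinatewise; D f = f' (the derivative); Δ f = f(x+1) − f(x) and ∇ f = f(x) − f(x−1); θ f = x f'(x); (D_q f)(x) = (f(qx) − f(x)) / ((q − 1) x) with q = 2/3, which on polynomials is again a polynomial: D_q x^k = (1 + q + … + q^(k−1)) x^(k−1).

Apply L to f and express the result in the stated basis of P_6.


g(x) = 6x^3 + 9x^2 - 3x + 313/18

θ f = -6x^3 - 3x^2
∇ f = -6x^2 + 3x - 1/2
(θ + ∇) f = -6x^3 - 9x^2 + 3x - 1/2
D_q f = -(38/9)x^2 - (5/2)x
D D_q f = -(76/9)x - 5/2
∇ D D_q f = -76/9
Δ D D_q f = -76/9
(∇ + Δ) D D_q f = -152/9
((θ + ∇) + (∇ + Δ) D D_q) f = -6x^3 - 9x^2 + 3x - 313/18
(-((θ + ∇) + (∇ + Δ) D D_q)) f = 6x^3 + 9x^2 - 3x + 313/18


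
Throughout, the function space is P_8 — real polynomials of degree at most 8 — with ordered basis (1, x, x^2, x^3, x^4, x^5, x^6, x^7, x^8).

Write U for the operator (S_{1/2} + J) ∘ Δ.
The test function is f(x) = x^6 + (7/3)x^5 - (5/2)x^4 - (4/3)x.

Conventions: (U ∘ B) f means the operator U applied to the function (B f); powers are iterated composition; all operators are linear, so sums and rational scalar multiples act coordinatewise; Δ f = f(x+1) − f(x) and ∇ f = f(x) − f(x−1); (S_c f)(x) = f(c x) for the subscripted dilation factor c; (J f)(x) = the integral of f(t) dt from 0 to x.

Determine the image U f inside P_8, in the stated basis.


Δ f = 6x^5 + (80/3)x^4 + (100/3)x^3 + (70/3)x^2 + (23/3)x - 1/2
S_{1/2} Δ f = (3/16)x^5 + (5/3)x^4 + (25/6)x^3 + (35/6)x^2 + (23/6)x - 1/2
J Δ f = x^6 + (16/3)x^5 + (25/3)x^4 + (70/9)x^3 + (23/6)x^2 - (1/2)x
(S_{1/2} + J) Δ f = x^6 + (265/48)x^5 + 10x^4 + (215/18)x^3 + (29/3)x^2 + (10/3)x - 1/2

g(x) = x^6 + (265/48)x^5 + 10x^4 + (215/18)x^3 + (29/3)x^2 + (10/3)x - 1/2


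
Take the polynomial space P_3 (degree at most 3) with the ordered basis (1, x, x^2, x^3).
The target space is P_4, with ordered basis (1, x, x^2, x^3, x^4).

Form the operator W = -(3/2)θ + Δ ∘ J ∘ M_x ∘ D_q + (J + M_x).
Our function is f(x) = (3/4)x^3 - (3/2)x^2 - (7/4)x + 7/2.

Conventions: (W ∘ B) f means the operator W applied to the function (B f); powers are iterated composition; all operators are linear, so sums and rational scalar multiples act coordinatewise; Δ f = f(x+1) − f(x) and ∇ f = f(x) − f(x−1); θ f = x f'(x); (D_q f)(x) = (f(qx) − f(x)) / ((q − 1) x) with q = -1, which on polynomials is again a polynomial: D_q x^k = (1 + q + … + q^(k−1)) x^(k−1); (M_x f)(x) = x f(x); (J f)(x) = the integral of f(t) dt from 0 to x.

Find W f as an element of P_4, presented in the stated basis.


g(x) = (15/16)x^4 - (37/8)x^3 + 3x^2 + (69/8)x - 11/16

θ f = (9/4)x^3 - 3x^2 - (7/4)x
(-(3/2)θ) f = -(27/8)x^3 + (9/2)x^2 + (21/8)x
D_q f = (3/4)x^2 - 7/4
M_x D_q f = (3/4)x^3 - (7/4)x
J (M_x ∘ D_q) f = (3/16)x^4 - (7/8)x^2
Δ J (M_x ∘ D_q) f = (3/4)x^3 + (9/8)x^2 - x - 11/16
J f = (3/16)x^4 - (1/2)x^3 - (7/8)x^2 + (7/2)x
M_x f = (3/4)x^4 - (3/2)x^3 - (7/4)x^2 + (7/2)x
(J + M_x) f = (15/16)x^4 - 2x^3 - (21/8)x^2 + 7x
(-(3/2)θ + Δ ∘ J ∘ M_x ∘ D_q + (J + M_x)) f = (15/16)x^4 - (37/8)x^3 + 3x^2 + (69/8)x - 11/16


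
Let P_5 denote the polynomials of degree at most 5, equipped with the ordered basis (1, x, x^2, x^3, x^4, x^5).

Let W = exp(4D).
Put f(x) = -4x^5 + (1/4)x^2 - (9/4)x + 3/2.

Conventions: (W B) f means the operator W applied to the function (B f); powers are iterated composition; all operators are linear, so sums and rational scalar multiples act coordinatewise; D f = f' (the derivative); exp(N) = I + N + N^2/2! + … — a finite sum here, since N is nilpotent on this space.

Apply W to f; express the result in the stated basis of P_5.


order-1 term: -80x^4 + 2x - 9
order-2 term: -640x^3 + 4
order-3 term: -2560x^2
order-4 term: -5120x
order-5 term: -4096
the series for exp(4D) f terminates at order 5
exp(4D) f = -4x^5 - 80x^4 - 640x^3 - (10239/4)x^2 - (20481/4)x - 8199/2

g(x) = -4x^5 - 80x^4 - 640x^3 - (10239/4)x^2 - (20481/4)x - 8199/2


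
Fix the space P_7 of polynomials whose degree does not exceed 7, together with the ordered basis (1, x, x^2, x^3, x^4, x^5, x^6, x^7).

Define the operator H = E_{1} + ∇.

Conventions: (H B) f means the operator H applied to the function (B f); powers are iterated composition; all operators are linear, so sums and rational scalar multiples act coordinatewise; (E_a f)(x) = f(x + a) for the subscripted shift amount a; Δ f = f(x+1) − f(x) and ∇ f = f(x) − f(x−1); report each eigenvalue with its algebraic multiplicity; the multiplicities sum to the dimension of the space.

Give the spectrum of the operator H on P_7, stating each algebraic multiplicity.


λ = 1 (multiplicity 8)

image of 1: 1
image of x: x + 2
image of x^2: x^2 + 4x
image of x^3: x^3 + 6x^2 + 2
image of x^4: x^4 + 8x^3 + 8x
image of x^5: x^5 + 10x^4 + 20x^2 + 2
image of x^6: x^6 + 12x^5 + 40x^3 + 12x
image of x^7: x^7 + 14x^6 + 70x^4 + 42x^2 + 2
the matrix is upper triangular; its diagonal is (1, 1, 1, 1, 1, 1, 1, 1)
for a triangular matrix the eigenvalues are the diagonal entries, with algebraic multiplicity their repetition count


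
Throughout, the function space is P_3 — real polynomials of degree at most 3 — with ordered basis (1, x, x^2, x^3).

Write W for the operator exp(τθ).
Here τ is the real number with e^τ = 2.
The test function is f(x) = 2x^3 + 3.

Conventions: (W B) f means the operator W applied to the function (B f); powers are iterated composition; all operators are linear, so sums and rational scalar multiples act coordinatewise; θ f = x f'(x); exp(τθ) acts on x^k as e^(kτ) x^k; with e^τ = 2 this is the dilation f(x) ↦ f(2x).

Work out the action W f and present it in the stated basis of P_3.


exp(τθ) x^k = e^(kτ) x^k; with e^τ = 2 this sends x^k to 2^k x^k
x^3 ↦ 8 x^3
applying this coordinatewise to f: exp(τθ) f = 16x^3 + 3

the image equals g(x) = 16x^3 + 3


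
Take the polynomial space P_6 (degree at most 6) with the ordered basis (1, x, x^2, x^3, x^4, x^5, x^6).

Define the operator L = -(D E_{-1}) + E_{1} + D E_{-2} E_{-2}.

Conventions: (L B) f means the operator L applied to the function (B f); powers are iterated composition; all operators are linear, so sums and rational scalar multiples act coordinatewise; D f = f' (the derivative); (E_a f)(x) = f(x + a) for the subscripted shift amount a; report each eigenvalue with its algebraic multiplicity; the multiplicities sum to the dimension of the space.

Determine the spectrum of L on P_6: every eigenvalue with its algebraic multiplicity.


λ = 1 (multiplicity 7)

image of 1: 1
image of x: x + 1
image of x^2: x^2 + 2x - 5
image of x^3: x^3 + 3x^2 - 15x + 46
image of x^4: x^4 + 4x^3 - 30x^2 + 184x - 251
image of x^5: x^5 + 5x^4 - 50x^3 + 460x^2 - 1255x + 1276
image of x^6: x^6 + 6x^5 - 75x^4 + 920x^3 - 3765x^2 + 7656x - 6137
the matrix is upper triangular; its diagonal is (1, 1, 1, 1, 1, 1, 1)
for a triangular matrix the eigenvalues are the diagonal entries, with algebraic multiplicity their repetition count


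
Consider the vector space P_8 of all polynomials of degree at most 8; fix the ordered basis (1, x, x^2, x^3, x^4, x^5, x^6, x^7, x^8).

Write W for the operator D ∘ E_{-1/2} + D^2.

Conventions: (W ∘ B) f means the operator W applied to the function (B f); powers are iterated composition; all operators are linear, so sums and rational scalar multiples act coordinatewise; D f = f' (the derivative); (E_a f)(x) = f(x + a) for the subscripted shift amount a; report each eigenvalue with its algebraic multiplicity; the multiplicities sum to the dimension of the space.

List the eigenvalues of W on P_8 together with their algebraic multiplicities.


λ = 0 (multiplicity 9)

image of 1: 0
image of x: 1
image of x^2: 2x + 1
image of x^3: 3x^2 + 3x + 3/4
image of x^4: 4x^3 + 6x^2 + 3x - 1/2
image of x^5: 5x^4 + 10x^3 + (15/2)x^2 - (5/2)x + 5/16
image of x^6: 6x^5 + 15x^4 + 15x^3 - (15/2)x^2 + (15/8)x - 3/16
image of x^7: 7x^6 + 21x^5 + (105/4)x^4 - (35/2)x^3 + (105/16)x^2 - (21/16)x + 7/64
image of x^8: 8x^7 + 28x^6 + 42x^5 - 35x^4 + (35/2)x^3 - (21/4)x^2 + (7/8)x - 1/16
the matrix is upper triangular; its diagonal is (0, 0, 0, 0, 0, 0, 0, 0, 0)
for a triangular matrix the eigenvalues are the diagonal entries, with algebraic multiplicity their repetition count


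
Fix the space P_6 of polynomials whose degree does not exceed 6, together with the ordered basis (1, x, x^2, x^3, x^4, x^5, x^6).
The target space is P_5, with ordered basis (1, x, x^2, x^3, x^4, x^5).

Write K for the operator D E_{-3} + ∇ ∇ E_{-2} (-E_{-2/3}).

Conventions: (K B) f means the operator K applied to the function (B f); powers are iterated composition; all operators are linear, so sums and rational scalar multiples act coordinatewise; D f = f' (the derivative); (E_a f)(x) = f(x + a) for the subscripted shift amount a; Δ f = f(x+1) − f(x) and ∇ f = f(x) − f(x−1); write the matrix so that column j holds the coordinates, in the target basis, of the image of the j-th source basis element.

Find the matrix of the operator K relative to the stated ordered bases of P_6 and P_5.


image of 1: 0
image of x: 1
image of x^2: 2x - 8
image of x^3: 3x^2 - 24x + 49
image of x^4: 4x^3 - 48x^2 + 196x - 814/3
image of x^5: 5x^4 - 80x^3 + 490x^2 - (4070/3)x + 38545/27
image of x^6: 6x^5 - 120x^4 + 980x^3 - 4070x^2 + (77090/9)x - 196720/27
each image's coordinates form column j of the matrix

the matrix is [[0, 1, -8, 49, -814/3, 38545/27, -196720/27]; [0, 0, 2, -24, 196, -4070/3, 77090/9]; [0, 0, 0, 3, -48, 490, -4070]; [0, 0, 0, 0, 4, -80, 980]; [0, 0, 0, 0, 0, 5, -120]; [0, 0, 0, 0, 0, 0, 6]] (rows listed top to bottom)


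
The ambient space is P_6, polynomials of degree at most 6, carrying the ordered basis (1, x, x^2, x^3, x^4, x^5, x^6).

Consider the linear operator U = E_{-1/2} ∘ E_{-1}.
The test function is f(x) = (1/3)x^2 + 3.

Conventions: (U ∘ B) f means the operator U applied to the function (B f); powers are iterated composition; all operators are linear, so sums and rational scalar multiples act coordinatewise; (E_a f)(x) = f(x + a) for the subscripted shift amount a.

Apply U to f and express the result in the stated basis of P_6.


E_{-1} f = (1/3)x^2 - (2/3)x + 10/3
E_{-1/2} E_{-1} f = (1/3)x^2 - x + 15/4

the result is g(x) = (1/3)x^2 - x + 15/4


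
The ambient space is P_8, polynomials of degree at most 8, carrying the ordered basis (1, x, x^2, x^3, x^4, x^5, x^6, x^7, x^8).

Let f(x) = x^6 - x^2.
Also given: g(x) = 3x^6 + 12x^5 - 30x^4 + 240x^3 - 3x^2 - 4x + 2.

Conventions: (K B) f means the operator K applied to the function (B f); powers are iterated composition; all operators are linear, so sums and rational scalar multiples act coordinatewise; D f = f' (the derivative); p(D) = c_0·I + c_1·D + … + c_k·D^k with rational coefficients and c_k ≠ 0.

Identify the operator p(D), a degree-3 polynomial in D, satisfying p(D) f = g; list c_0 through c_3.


c_0 = 3, c_1 = 2, c_2 = -1, c_3 = 2

D^0 f = x^6 - x^2
D^1 f = 6x^5 - 2x
D^2 f = 30x^4 - 2
D^3 f = 120x^3
matching coefficients of g against c_0 f + c_1 Df + … from the top degree down determines the c_i
solution: c_0 = 3, c_1 = 2, c_2 = -1, c_3 = 2


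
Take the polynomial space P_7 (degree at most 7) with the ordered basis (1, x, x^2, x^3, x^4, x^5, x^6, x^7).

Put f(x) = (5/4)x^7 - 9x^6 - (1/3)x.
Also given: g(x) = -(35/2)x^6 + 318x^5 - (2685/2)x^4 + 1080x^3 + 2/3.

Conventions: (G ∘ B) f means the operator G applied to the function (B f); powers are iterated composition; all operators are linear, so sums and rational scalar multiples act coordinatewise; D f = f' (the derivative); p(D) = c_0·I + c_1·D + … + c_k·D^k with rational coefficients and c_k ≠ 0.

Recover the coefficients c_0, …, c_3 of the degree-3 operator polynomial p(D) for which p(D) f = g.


D^0 f = (5/4)x^7 - 9x^6 - (1/3)x
D^1 f = (35/4)x^6 - 54x^5 - 1/3
D^2 f = (105/2)x^5 - 270x^4
D^3 f = (525/2)x^4 - 1080x^3
matching coefficients of g against c_0 f + c_1 Df + … from the top degree down determines the c_i
solution: c_0 = 0, c_1 = -2, c_2 = 4, c_3 = -1

p(D) = -2·D + 4·D^2 − D^3, i.e. c_0 = 0, c_1 = -2, c_2 = 4, c_3 = -1


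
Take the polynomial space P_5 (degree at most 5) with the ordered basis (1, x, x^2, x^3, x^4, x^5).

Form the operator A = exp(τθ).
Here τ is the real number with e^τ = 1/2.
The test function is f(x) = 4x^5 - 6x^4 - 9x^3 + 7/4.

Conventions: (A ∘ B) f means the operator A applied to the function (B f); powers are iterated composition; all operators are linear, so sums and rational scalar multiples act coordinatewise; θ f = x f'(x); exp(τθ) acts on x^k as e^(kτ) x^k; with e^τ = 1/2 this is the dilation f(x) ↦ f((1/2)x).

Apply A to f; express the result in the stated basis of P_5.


exp(τθ) x^k = e^(kτ) x^k; with e^τ = 1/2 this sends x^k to (1/2)^k x^k
x^3 ↦ 1/8 x^3
x^4 ↦ 1/16 x^4
x^5 ↦ 1/32 x^5
applying this coordinatewise to f: exp(τθ) f = (1/8)x^5 - (3/8)x^4 - (9/8)x^3 + 7/4

g(x) = (1/8)x^5 - (3/8)x^4 - (9/8)x^3 + 7/4


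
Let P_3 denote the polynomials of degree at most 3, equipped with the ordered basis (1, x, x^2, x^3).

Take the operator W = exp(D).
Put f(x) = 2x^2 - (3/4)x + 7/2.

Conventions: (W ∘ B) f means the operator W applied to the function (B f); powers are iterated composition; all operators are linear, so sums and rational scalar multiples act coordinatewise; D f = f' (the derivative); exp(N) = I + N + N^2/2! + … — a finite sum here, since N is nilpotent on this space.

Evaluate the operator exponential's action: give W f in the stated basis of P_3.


the result is g(x) = 2x^2 + (13/4)x + 19/4

order-1 term: 4x - 3/4
order-2 term: 2
the series for exp(D) f terminates at order 2
exp(D) f = 2x^2 + (13/4)x + 19/4


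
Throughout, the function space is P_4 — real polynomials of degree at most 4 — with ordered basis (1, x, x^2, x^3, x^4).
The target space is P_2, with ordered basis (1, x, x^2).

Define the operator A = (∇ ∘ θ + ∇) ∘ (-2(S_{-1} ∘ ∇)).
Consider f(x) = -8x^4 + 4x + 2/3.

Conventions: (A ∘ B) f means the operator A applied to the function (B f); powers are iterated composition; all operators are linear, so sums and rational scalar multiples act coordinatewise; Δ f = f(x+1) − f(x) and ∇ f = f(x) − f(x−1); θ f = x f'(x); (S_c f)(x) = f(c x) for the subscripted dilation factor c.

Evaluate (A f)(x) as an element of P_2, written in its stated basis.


the result is g(x) = -768x^2 + 192x - 96

∇ f = -32x^3 + 48x^2 - 32x + 12
S_{-1} ∇ f = 32x^3 + 48x^2 + 32x + 12
(-2(S_{-1} ∘ ∇)) f = -64x^3 - 96x^2 - 64x - 24
θ (-2(S_{-1} ∘ ∇)) f = -192x^3 - 192x^2 - 64x
∇ θ (-2(S_{-1} ∘ ∇)) f = -576x^2 + 192x - 64
∇ (-2(S_{-1} ∘ ∇)) f = -192x^2 - 32
(∇ ∘ θ + ∇) (-2(S_{-1} ∘ ∇)) f = -768x^2 + 192x - 96


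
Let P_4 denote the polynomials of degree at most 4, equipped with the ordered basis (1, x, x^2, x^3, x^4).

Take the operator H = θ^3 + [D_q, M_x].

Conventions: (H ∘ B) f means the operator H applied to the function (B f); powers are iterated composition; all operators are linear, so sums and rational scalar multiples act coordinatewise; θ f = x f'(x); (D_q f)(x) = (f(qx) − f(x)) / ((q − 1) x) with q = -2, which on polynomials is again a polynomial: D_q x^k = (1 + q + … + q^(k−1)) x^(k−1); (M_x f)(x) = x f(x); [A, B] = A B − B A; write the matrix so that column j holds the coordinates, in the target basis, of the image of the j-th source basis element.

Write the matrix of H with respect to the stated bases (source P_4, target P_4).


image of 1: 1
image of x: -x
image of x^2: 12x^2
image of x^3: 19x^3
image of x^4: 80x^4
each image's coordinates form column j of the matrix

the matrix is [[1, 0, 0, 0, 0]; [0, -1, 0, 0, 0]; [0, 0, 12, 0, 0]; [0, 0, 0, 19, 0]; [0, 0, 0, 0, 80]] (rows listed top to bottom)


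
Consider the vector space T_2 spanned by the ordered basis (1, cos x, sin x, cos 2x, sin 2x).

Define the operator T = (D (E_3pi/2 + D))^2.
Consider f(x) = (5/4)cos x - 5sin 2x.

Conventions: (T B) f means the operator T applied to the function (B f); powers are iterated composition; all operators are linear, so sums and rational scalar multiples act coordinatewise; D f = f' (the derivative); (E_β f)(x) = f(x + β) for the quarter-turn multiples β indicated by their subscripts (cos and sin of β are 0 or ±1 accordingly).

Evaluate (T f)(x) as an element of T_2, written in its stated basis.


E_3pi/2 f = (5/4)sin x + 5sin 2x
D f = -(5/4)sin x - 10cos 2x
(E_3pi/2 + D) f = -10cos 2x + 5sin 2x
D (E_3pi/2 + D) f = 10cos 2x + 20sin 2x
E_3pi/2 (D (E_3pi/2 + D)) f = -10cos 2x - 20sin 2x
D (D (E_3pi/2 + D)) f = 40cos 2x - 20sin 2x
(E_3pi/2 + D) (D (E_3pi/2 + D)) f = 30cos 2x - 40sin 2x
D (E_3pi/2 + D) (D (E_3pi/2 + D)) f = -80cos 2x - 60sin 2x

g(x) = -80cos 2x - 60sin 2x


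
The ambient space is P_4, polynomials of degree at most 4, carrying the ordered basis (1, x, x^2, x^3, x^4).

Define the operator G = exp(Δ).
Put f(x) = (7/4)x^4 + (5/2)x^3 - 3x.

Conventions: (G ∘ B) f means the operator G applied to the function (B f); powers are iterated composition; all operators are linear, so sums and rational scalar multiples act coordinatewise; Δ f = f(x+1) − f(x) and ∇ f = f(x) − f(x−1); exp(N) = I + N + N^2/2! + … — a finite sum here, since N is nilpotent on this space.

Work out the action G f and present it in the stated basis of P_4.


order-1 term: 7x^3 + 18x^2 + (29/2)x + 5/4
order-2 term: (21/2)x^2 + (57/2)x + 79/4
order-3 term: 7x + 13
order-4 term: 7/4
the series for exp(Δ) f terminates at order 4
exp(Δ) f = (7/4)x^4 + (19/2)x^3 + (57/2)x^2 + 47x + 143/4

the image equals g(x) = (7/4)x^4 + (19/2)x^3 + (57/2)x^2 + 47x + 143/4


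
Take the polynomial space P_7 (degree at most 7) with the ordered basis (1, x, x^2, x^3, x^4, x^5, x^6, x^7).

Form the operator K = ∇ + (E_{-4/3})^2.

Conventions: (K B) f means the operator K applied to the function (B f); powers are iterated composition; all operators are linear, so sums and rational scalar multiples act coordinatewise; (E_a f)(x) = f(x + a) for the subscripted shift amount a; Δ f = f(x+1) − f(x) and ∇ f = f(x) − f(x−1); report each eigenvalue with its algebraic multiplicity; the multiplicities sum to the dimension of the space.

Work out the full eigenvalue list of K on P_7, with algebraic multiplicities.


λ = 1 (multiplicity 8)

image of 1: 1
image of x: x - 5/3
image of x^2: x^2 - (10/3)x + 55/9
image of x^3: x^3 - 5x^2 + (55/3)x - 485/27
image of x^4: x^4 - (20/3)x^3 + (110/3)x^2 - (1940/27)x + 4015/81
image of x^5: x^5 - (25/3)x^4 + (550/9)x^3 - (4850/27)x^2 + (20075/81)x - 32525/243
image of x^6: x^6 - 10x^5 + (275/3)x^4 - (9700/27)x^3 + (20075/27)x^2 - (65050/81)x + 261415/729
image of x^7: x^7 - (35/3)x^6 + (385/3)x^5 - (16975/27)x^4 + (140525/81)x^3 - (227675/81)x^2 + (1829905/729)x - 2094965/2187
the matrix is upper triangular; its diagonal is (1, 1, 1, 1, 1, 1, 1, 1)
for a triangular matrix the eigenvalues are the diagonal entries, with algebraic multiplicity their repetition count


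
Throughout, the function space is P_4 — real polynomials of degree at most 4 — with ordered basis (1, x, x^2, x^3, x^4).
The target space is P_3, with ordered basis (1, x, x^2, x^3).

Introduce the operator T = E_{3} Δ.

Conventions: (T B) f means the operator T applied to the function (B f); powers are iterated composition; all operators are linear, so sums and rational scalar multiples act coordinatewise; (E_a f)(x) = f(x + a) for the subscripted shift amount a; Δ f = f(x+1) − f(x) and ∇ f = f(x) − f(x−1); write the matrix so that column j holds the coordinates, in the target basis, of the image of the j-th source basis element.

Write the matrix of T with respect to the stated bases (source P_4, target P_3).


image of 1: 0
image of x: 1
image of x^2: 2x + 7
image of x^3: 3x^2 + 21x + 37
image of x^4: 4x^3 + 42x^2 + 148x + 175
each image's coordinates form column j of the matrix

the matrix is [[0, 1, 7, 37, 175]; [0, 0, 2, 21, 148]; [0, 0, 0, 3, 42]; [0, 0, 0, 0, 4]] (rows listed top to bottom)
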